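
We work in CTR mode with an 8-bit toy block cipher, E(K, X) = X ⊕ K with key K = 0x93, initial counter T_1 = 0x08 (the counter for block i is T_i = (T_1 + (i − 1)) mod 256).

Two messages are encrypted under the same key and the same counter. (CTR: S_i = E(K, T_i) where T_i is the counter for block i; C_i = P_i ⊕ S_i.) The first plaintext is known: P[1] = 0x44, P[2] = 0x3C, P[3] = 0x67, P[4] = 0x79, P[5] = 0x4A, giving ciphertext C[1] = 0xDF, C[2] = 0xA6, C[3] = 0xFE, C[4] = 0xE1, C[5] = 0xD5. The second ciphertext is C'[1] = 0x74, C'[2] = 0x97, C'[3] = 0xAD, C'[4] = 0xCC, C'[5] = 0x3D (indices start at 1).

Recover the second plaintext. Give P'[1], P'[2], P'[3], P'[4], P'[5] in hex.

P'[1] = 0xEF, P'[2] = 0x0D, P'[3] = 0x34, P'[4] = 0x54, P'[5] = 0xA2

In CTR with a reused counter, both messages share the same keystream S_i, so C_i ⊕ C'_i = P_i ⊕ P'_i and thus P'_i = P_i ⊕ C_i ⊕ C'_i.
P'[1]: 0x44 ⊕ 0xDF ⊕ 0x74 = 0xEF.
P'[2]: 0x3C ⊕ 0xA6 ⊕ 0x97 = 0x0D.
P'[3]: 0x67 ⊕ 0xFE ⊕ 0xAD = 0x34.
P'[4]: 0x79 ⊕ 0xE1 ⊕ 0xCC = 0x54.
P'[5]: 0x4A ⊕ 0xD5 ⊕ 0x3D = 0xA2.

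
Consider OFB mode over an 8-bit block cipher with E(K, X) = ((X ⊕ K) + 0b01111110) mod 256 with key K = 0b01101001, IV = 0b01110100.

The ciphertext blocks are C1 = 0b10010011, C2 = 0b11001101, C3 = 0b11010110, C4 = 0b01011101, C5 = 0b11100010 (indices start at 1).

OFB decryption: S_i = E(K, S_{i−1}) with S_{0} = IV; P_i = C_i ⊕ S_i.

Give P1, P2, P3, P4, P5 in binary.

P1: S = E(K, 0b01110100) = 0b10011011; 0b10010011 ⊕ 0b10011011 = 0b00001000.
P2: S = E(K, 0b10011011) = 0b01110000; 0b11001101 ⊕ 0b01110000 = 0b10111101.
P3: S = E(K, 0b01110000) = 0b10010111; 0b11010110 ⊕ 0b10010111 = 0b01000001.
P4: S = E(K, 0b10010111) = 0b01111100; 0b01011101 ⊕ 0b01111100 = 0b00100001.
P5: S = E(K, 0b01111100) = 0b10010011; 0b11100010 ⊕ 0b10010011 = 0b01110001.

P1 = 0b00001000, P2 = 0b10111101, P3 = 0b01000001, P4 = 0b00100001, P5 = 0b01110001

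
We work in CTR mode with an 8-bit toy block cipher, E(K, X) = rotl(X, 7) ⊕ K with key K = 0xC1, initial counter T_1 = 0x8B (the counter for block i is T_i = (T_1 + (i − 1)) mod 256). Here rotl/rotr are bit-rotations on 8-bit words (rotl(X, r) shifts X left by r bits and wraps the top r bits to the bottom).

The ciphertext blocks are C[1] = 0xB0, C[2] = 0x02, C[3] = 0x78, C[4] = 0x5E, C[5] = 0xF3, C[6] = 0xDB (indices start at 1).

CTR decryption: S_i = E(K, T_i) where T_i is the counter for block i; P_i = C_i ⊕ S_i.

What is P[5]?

P[5] = 0xF5

P[5]: T = 0x8F, S = E(K, T) = 0x06; 0xF3 ⊕ 0x06 = 0xF5.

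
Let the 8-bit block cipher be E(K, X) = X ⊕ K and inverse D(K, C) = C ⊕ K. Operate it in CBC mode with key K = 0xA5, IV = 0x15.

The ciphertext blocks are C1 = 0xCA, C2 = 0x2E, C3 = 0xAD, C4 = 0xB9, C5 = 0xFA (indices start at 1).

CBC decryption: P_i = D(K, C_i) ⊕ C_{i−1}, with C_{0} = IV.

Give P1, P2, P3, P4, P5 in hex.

P1: D(K, 0xCA) = 0x6F; 0x6F ⊕ 0x15 = 0x7A.
P2: D(K, 0x2E) = 0x8B; 0x8B ⊕ 0xCA = 0x41.
P3: D(K, 0xAD) = 0x08; 0x08 ⊕ 0x2E = 0x26.
P4: D(K, 0xB9) = 0x1C; 0x1C ⊕ 0xAD = 0xB1.
P5: D(K, 0xFA) = 0x5F; 0x5F ⊕ 0xB9 = 0xE6.

P1 = 0x7A, P2 = 0x41, P3 = 0x26, P4 = 0xB1, P5 = 0xE6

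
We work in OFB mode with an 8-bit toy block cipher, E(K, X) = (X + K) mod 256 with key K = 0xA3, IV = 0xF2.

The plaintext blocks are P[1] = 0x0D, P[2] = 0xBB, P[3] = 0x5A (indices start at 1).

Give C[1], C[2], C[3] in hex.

OFB encryption: S_i = E(K, S_{i−1}) with S_{0} = IV; C_i = P_i ⊕ S_i.
C[1]: S = E(K, 0xF2) = 0x95; 0x0D ⊕ 0x95 = 0x98.
C[2]: S = E(K, 0x95) = 0x38; 0xBB ⊕ 0x38 = 0x83.
C[3]: S = E(K, 0x38) = 0xDB; 0x5A ⊕ 0xDB = 0x81.

C[1] = 0x98, C[2] = 0x83, C[3] = 0x81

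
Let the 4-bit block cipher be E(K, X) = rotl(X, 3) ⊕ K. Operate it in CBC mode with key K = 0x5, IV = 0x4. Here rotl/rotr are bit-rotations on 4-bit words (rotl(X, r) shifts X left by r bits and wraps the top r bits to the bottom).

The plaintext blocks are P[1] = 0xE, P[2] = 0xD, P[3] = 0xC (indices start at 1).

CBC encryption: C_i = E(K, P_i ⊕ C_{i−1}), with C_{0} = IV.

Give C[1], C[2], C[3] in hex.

C[1]: P[1] ⊕ 0x4 = 0xA; E(K, 0xA) = 0x0.
C[2]: P[2] ⊕ 0x0 = 0xD; E(K, 0xD) = 0xB.
C[3]: P[3] ⊕ 0xB = 0x7; E(K, 0x7) = 0xE.

C[1] = 0x0, C[2] = 0xB, C[3] = 0xE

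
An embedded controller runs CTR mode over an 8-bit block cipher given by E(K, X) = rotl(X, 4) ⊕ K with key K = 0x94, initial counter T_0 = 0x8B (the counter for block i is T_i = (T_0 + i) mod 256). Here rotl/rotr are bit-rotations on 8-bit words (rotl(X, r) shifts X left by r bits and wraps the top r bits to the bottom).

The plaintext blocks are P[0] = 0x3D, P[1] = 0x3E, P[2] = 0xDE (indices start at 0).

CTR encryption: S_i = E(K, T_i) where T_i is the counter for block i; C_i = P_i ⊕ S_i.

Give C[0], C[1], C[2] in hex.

C[0]: T = 0x8B, S = E(K, T) = 0x2C; 0x3D ⊕ 0x2C = 0x11.
C[1]: T = 0x8C, S = E(K, T) = 0x5C; 0x3E ⊕ 0x5C = 0x62.
C[2]: T = 0x8D, S = E(K, T) = 0x4C; 0xDE ⊕ 0x4C = 0x92.

C[0] = 0x11, C[1] = 0x62, C[2] = 0x92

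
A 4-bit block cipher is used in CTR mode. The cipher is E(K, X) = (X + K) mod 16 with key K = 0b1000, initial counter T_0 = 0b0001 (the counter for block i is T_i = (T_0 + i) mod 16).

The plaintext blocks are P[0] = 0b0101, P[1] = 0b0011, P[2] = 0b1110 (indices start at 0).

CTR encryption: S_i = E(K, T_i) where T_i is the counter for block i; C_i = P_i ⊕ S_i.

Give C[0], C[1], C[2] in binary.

C[0] = 0b1100, C[1] = 0b1001, C[2] = 0b0101

C[0]: T = 0b0001, S = E(K, T) = 0b1001; 0b0101 ⊕ 0b1001 = 0b1100.
C[1]: T = 0b0010, S = E(K, T) = 0b1010; 0b0011 ⊕ 0b1010 = 0b1001.
C[2]: T = 0b0011, S = E(K, T) = 0b1011; 0b1110 ⊕ 0b1011 = 0b0101.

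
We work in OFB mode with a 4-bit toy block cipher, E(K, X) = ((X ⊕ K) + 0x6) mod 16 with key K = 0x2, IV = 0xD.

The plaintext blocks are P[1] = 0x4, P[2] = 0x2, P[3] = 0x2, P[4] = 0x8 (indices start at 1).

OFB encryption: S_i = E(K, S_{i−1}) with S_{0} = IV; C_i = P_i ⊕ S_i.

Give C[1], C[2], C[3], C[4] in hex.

C[1] = 0x1, C[2] = 0xF, C[3] = 0x7, C[4] = 0x5

C[1]: S = E(K, 0xD) = 0x5; 0x4 ⊕ 0x5 = 0x1.
C[2]: S = E(K, 0x5) = 0xD; 0x2 ⊕ 0xD = 0xF.
C[3]: S = E(K, 0xD) = 0x5; 0x2 ⊕ 0x5 = 0x7.
C[4]: S = E(K, 0x5) = 0xD; 0x8 ⊕ 0xD = 0x5.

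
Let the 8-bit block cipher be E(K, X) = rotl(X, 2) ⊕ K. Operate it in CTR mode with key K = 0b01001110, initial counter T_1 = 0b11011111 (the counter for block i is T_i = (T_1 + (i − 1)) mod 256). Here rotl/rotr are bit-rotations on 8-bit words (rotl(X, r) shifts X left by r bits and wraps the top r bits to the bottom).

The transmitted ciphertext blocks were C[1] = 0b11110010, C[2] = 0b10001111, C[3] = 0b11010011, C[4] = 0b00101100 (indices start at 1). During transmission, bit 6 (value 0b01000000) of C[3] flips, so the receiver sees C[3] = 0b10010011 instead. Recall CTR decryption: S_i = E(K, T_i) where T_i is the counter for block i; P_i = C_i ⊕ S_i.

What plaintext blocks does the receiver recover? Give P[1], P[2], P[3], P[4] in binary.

P[1] = 0b11000011, P[2] = 0b01000010, P[3] = 0b01011010, P[4] = 0b11101001

Only C[3] changed, to 0b10010011. In CTR, a change in C_i flips the same bit in P_i only; the keystream is unaffected. Decrypting the received ciphertext:
P[1]: T = 0b11011111, S = E(K, T) = 0b00110001; 0b11110010 ⊕ 0b00110001 = 0b11000011.
P[2]: T = 0b11100000, S = E(K, T) = 0b11001101; 0b10001111 ⊕ 0b11001101 = 0b01000010.
P[3]: T = 0b11100001, S = E(K, T) = 0b11001001; 0b10010011 ⊕ 0b11001001 = 0b01011010.
P[4]: T = 0b11100010, S = E(K, T) = 0b11000101; 0b00101100 ⊕ 0b11000101 = 0b11101001.
Blocks that differ from the original plaintext: P[3].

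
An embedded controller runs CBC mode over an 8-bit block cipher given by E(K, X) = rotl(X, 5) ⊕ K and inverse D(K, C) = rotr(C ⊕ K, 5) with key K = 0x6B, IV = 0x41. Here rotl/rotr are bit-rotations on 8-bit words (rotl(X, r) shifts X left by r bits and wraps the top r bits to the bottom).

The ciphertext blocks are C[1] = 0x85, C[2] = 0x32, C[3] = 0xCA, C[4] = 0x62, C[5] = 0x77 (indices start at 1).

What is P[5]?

P[5] = 0x82

CBC decryption: P_i = D(K, C_i) ⊕ C_{i−1}, with C_{0} = IV.
P[5]: D(K, 0x77) = 0xE0; 0xE0 ⊕ 0x62 = 0x82.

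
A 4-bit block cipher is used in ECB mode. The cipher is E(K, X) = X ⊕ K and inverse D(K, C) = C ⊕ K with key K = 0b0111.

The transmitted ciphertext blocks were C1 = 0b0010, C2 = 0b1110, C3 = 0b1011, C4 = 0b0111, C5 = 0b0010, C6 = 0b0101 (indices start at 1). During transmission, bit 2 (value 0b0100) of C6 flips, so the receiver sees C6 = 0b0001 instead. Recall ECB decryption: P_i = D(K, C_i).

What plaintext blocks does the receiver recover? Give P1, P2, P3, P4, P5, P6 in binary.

Only C6 changed, to 0b0001. In ECB, a change in C_i affects only P_i. Decrypting the received ciphertext:
P1: D(K, 0b0010) = 0b0101.
P2: D(K, 0b1110) = 0b1001.
P3: D(K, 0b1011) = 0b1100.
P4: D(K, 0b0111) = 0b0000.
P5: D(K, 0b0010) = 0b0101.
P6: D(K, 0b0001) = 0b0110.
Blocks that differ from the original plaintext: P6.

P1 = 0b0101, P2 = 0b1001, P3 = 0b1100, P4 = 0b0000, P5 = 0b0101, P6 = 0b0110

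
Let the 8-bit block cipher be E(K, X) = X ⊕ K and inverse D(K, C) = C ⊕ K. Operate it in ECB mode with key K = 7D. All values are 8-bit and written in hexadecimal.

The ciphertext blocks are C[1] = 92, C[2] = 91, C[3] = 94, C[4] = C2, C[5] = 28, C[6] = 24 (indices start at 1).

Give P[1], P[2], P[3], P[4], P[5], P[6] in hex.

ECB decryption: P_i = D(K, C_i).
P[1]: D(K, 92) = EF.
P[2]: D(K, 91) = EC.
P[3]: D(K, 94) = E9.
P[4]: D(K, C2) = BF.
P[5]: D(K, 28) = 55.
P[6]: D(K, 24) = 59.

P[1] = EF, P[2] = EC, P[3] = E9, P[4] = BF, P[5] = 55, P[6] = 59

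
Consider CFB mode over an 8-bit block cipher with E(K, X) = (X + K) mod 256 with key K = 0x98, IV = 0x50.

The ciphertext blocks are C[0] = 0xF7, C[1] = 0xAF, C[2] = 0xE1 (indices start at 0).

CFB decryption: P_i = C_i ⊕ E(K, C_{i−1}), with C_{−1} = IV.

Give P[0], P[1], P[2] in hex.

P[0] = 0x1F, P[1] = 0x20, P[2] = 0xA6

P[0]: E(K, 0x50) = 0xE8; 0xF7 ⊕ 0xE8 = 0x1F.
P[1]: E(K, 0xF7) = 0x8F; 0xAF ⊕ 0x8F = 0x20.
P[2]: E(K, 0xAF) = 0x47; 0xE1 ⊕ 0x47 = 0xA6.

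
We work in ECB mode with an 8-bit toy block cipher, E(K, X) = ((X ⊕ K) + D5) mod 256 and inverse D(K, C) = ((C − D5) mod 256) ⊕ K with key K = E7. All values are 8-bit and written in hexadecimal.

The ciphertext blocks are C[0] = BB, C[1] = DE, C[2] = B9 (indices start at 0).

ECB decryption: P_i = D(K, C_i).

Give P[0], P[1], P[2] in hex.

P[0] = 01, P[1] = EE, P[2] = 03

P[0]: D(K, BB) = 01.
P[1]: D(K, DE) = EE.
P[2]: D(K, B9) = 03.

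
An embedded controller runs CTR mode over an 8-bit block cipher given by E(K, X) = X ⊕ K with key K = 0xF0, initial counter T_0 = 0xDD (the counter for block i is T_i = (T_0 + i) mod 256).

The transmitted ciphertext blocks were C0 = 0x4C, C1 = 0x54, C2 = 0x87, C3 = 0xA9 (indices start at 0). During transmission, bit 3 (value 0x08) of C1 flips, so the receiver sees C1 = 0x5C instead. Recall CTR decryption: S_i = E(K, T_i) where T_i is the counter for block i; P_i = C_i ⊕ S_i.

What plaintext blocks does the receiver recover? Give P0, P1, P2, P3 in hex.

P0 = 0x61, P1 = 0x72, P2 = 0xA8, P3 = 0xB9

Only C1 changed, to 0x5C. In CTR, a change in C_i flips the same bit in P_i only; the keystream is unaffected. Decrypting the received ciphertext:
P0: T = 0xDD, S = E(K, T) = 0x2D; 0x4C ⊕ 0x2D = 0x61.
P1: T = 0xDE, S = E(K, T) = 0x2E; 0x5C ⊕ 0x2E = 0x72.
P2: T = 0xDF, S = E(K, T) = 0x2F; 0x87 ⊕ 0x2F = 0xA8.
P3: T = 0xE0, S = E(K, T) = 0x10; 0xA9 ⊕ 0x10 = 0xB9.
Blocks that differ from the original plaintext: P1.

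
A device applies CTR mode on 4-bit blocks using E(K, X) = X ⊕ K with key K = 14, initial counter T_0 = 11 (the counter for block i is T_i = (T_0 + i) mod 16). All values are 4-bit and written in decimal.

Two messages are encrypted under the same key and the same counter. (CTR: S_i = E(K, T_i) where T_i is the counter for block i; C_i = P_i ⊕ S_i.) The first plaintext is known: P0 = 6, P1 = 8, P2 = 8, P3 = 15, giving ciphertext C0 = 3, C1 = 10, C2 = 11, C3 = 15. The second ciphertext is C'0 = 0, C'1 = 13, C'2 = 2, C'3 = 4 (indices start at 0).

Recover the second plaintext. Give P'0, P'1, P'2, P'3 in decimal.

P'0 = 5, P'1 = 15, P'2 = 1, P'3 = 4

In CTR with a reused counter, both messages share the same keystream S_i, so C_i ⊕ C'_i = P_i ⊕ P'_i and thus P'_i = P_i ⊕ C_i ⊕ C'_i.
P'0: 6 ⊕ 3 ⊕ 0 = 5.
P'1: 8 ⊕ 10 ⊕ 13 = 15.
P'2: 8 ⊕ 11 ⊕ 2 = 1.
P'3: 15 ⊕ 15 ⊕ 4 = 4.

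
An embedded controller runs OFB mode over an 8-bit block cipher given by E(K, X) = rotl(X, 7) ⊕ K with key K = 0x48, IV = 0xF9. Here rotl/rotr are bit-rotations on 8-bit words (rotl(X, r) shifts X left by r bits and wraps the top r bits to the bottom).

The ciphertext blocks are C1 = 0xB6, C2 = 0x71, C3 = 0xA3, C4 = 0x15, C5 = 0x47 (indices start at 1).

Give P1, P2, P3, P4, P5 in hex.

P1 = 0x02, P2 = 0x63, P3 = 0xE2, P4 = 0xFD, P5 = 0x7B

OFB decryption: S_i = E(K, S_{i−1}) with S_{0} = IV; P_i = C_i ⊕ S_i.
P1: S = E(K, 0xF9) = 0xB4; 0xB6 ⊕ 0xB4 = 0x02.
P2: S = E(K, 0xB4) = 0x12; 0x71 ⊕ 0x12 = 0x63.
P3: S = E(K, 0x12) = 0x41; 0xA3 ⊕ 0x41 = 0xE2.
P4: S = E(K, 0x41) = 0xE8; 0x15 ⊕ 0xE8 = 0xFD.
P5: S = E(K, 0xE8) = 0x3C; 0x47 ⊕ 0x3C = 0x7B.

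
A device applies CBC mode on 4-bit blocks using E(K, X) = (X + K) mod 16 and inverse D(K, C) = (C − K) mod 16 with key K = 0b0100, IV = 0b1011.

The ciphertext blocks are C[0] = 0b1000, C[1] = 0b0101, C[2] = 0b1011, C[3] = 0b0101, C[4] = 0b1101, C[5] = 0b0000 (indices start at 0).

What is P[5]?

P[5] = 0b0001

CBC decryption: P_i = D(K, C_i) ⊕ C_{i−1}, with C_{−1} = IV.
P[5]: D(K, 0b0000) = 0b1100; 0b1100 ⊕ 0b1101 = 0b0001.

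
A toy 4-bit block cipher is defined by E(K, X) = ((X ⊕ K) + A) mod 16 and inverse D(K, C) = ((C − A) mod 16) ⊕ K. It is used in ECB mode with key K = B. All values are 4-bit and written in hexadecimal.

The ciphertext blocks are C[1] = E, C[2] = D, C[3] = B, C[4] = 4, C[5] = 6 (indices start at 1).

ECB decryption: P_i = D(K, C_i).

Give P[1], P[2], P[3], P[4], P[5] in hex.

P[1]: D(K, E) = F.
P[2]: D(K, D) = 8.
P[3]: D(K, B) = A.
P[4]: D(K, 4) = 1.
P[5]: D(K, 6) = 7.

P[1] = F, P[2] = 8, P[3] = A, P[4] = 1, P[5] = 7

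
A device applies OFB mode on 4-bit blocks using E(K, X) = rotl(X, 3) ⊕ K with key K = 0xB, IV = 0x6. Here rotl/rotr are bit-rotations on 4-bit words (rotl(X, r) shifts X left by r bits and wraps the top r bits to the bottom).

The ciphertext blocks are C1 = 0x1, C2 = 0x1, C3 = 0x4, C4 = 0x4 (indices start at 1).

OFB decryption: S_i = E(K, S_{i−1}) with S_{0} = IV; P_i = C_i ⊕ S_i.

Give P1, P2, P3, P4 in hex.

P1 = 0x9, P2 = 0xE, P3 = 0x0, P4 = 0xD

P1: S = E(K, 0x6) = 0x8; 0x1 ⊕ 0x8 = 0x9.
P2: S = E(K, 0x8) = 0xF; 0x1 ⊕ 0xF = 0xE.
P3: S = E(K, 0xF) = 0x4; 0x4 ⊕ 0x4 = 0x0.
P4: S = E(K, 0x4) = 0x9; 0x4 ⊕ 0x9 = 0xD.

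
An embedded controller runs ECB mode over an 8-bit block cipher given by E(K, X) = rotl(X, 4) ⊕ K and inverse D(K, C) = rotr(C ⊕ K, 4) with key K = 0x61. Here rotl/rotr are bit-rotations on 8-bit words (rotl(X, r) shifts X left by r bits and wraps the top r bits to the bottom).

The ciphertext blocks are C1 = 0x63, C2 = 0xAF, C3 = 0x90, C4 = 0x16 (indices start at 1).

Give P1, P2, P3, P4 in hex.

ECB decryption: P_i = D(K, C_i).
P1: D(K, 0x63) = 0x20.
P2: D(K, 0xAF) = 0xEC.
P3: D(K, 0x90) = 0x1F.
P4: D(K, 0x16) = 0x77.

P1 = 0x20, P2 = 0xEC, P3 = 0x1F, P4 = 0x77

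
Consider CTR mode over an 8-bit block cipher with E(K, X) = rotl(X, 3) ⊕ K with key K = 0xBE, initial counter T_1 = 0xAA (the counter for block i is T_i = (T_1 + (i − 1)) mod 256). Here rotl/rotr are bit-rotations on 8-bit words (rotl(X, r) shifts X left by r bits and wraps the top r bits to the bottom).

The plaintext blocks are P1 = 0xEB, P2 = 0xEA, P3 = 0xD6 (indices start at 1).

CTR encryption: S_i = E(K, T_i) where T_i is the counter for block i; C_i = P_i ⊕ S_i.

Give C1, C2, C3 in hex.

C1 = 0x00, C2 = 0x09, C3 = 0x0D

C1: T = 0xAA, S = E(K, T) = 0xEB; 0xEB ⊕ 0xEB = 0x00.
C2: T = 0xAB, S = E(K, T) = 0xE3; 0xEA ⊕ 0xE3 = 0x09.
C3: T = 0xAC, S = E(K, T) = 0xDB; 0xD6 ⊕ 0xDB = 0x0D.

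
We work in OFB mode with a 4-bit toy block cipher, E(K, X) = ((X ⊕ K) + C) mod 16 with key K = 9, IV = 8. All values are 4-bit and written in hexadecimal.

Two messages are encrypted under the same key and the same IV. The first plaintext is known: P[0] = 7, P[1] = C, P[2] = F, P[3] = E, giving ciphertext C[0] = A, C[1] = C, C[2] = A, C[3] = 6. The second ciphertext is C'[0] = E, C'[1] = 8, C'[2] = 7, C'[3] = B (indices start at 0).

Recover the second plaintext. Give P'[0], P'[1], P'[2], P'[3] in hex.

In OFB with a reused IV, both messages share the same keystream S_i, so C_i ⊕ C'_i = P_i ⊕ P'_i and thus P'_i = P_i ⊕ C_i ⊕ C'_i.
P'[0]: 7 ⊕ A ⊕ E = 3.
P'[1]: C ⊕ C ⊕ 8 = 8.
P'[2]: F ⊕ A ⊕ 7 = 2.
P'[3]: E ⊕ 6 ⊕ B = 3.

P'[0] = 3, P'[1] = 8, P'[2] = 2, P'[3] = 3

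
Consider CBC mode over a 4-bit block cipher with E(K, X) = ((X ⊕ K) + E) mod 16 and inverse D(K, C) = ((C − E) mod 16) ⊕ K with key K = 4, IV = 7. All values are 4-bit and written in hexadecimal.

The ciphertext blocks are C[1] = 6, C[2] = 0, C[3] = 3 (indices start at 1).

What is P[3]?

P[3] = 1

CBC decryption: P_i = D(K, C_i) ⊕ C_{i−1}, with C_{0} = IV.
P[3]: D(K, 3) = 1; 1 ⊕ 0 = 1.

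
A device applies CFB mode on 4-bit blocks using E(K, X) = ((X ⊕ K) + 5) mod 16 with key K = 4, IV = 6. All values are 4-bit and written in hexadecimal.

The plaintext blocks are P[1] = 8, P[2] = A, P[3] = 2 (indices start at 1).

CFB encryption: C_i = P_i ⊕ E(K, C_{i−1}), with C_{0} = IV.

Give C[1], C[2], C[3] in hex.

C[1] = F, C[2] = A, C[3] = 1

C[1]: E(K, 6) = 7; 8 ⊕ 7 = F.
C[2]: E(K, F) = 0; A ⊕ 0 = A.
C[3]: E(K, A) = 3; 2 ⊕ 3 = 1.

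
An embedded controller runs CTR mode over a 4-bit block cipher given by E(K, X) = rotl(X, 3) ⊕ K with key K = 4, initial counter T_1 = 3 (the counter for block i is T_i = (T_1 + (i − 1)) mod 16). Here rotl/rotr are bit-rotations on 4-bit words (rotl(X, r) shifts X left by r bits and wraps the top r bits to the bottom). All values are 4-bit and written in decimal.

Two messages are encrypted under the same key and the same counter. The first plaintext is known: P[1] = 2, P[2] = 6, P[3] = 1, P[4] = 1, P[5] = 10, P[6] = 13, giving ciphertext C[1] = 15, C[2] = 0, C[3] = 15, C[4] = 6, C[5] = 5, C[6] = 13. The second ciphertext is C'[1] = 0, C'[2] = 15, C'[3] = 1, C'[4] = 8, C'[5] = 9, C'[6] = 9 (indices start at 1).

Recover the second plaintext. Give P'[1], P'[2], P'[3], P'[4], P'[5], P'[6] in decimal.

P'[1] = 13, P'[2] = 9, P'[3] = 15, P'[4] = 15, P'[5] = 6, P'[6] = 9

In CTR with a reused counter, both messages share the same keystream S_i, so C_i ⊕ C'_i = P_i ⊕ P'_i and thus P'_i = P_i ⊕ C_i ⊕ C'_i.
P'[1]: 2 ⊕ 15 ⊕ 0 = 13.
P'[2]: 6 ⊕ 0 ⊕ 15 = 9.
P'[3]: 1 ⊕ 15 ⊕ 1 = 15.
P'[4]: 1 ⊕ 6 ⊕ 8 = 15.
P'[5]: 10 ⊕ 5 ⊕ 9 = 6.
P'[6]: 13 ⊕ 13 ⊕ 9 = 9.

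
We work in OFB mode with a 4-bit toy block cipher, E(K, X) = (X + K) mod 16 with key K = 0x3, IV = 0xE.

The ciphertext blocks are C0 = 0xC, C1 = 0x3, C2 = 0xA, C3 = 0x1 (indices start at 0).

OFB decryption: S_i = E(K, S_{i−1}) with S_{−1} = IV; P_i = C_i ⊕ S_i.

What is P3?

P3 = 0xB

P0: S = E(K, 0xE) = 0x1; 0xC ⊕ 0x1 = 0xD.
P1: S = E(K, 0x1) = 0x4; 0x3 ⊕ 0x4 = 0x7.
P2: S = E(K, 0x4) = 0x7; 0xA ⊕ 0x7 = 0xD.
P3: S = E(K, 0x7) = 0xA; 0x1 ⊕ 0xA = 0xB.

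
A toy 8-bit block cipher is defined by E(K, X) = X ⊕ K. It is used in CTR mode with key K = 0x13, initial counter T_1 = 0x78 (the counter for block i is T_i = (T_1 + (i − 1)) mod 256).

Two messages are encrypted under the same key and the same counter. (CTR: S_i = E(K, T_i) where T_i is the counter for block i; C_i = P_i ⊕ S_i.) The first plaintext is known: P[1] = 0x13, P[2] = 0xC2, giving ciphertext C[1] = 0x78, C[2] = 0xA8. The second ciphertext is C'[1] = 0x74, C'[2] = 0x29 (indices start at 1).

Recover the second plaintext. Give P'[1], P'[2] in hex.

P'[1] = 0x1F, P'[2] = 0x43

In CTR with a reused counter, both messages share the same keystream S_i, so C_i ⊕ C'_i = P_i ⊕ P'_i and thus P'_i = P_i ⊕ C_i ⊕ C'_i.
P'[1]: 0x13 ⊕ 0x78 ⊕ 0x74 = 0x1F.
P'[2]: 0xC2 ⊕ 0xA8 ⊕ 0x29 = 0x43.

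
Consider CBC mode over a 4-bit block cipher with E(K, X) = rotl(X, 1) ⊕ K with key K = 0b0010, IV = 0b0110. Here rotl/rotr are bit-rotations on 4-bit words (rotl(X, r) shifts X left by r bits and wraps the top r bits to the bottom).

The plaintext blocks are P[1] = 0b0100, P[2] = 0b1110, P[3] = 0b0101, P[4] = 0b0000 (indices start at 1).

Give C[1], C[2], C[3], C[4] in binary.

C[1] = 0b0110, C[2] = 0b0011, C[3] = 0b1110, C[4] = 0b1111

CBC encryption: C_i = E(K, P_i ⊕ C_{i−1}), with C_{0} = IV.
C[1]: P[1] ⊕ 0b0110 = 0b0010; E(K, 0b0010) = 0b0110.
C[2]: P[2] ⊕ 0b0110 = 0b1000; E(K, 0b1000) = 0b0011.
C[3]: P[3] ⊕ 0b0011 = 0b0110; E(K, 0b0110) = 0b1110.
C[4]: P[4] ⊕ 0b1110 = 0b1110; E(K, 0b1110) = 0b1111.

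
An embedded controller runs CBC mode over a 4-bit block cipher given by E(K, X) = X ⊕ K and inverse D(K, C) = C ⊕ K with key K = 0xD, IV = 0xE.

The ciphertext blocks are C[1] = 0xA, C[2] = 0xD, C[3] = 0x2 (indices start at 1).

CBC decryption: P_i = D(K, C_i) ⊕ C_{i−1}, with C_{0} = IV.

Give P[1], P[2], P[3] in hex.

P[1]: D(K, 0xA) = 0x7; 0x7 ⊕ 0xE = 0x9.
P[2]: D(K, 0xD) = 0x0; 0x0 ⊕ 0xA = 0xA.
P[3]: D(K, 0x2) = 0xF; 0xF ⊕ 0xD = 0x2.

P[1] = 0x9, P[2] = 0xA, P[3] = 0x2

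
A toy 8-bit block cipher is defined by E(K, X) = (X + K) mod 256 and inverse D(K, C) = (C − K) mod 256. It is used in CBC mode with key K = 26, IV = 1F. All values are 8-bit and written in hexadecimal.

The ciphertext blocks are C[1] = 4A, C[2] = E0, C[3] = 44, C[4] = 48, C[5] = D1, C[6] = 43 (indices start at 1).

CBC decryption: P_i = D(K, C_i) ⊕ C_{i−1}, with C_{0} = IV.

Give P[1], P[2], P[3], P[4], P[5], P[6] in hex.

P[1]: D(K, 4A) = 24; 24 ⊕ 1F = 3B.
P[2]: D(K, E0) = BA; BA ⊕ 4A = F0.
P[3]: D(K, 44) = 1E; 1E ⊕ E0 = FE.
P[4]: D(K, 48) = 22; 22 ⊕ 44 = 66.
P[5]: D(K, D1) = AB; AB ⊕ 48 = E3.
P[6]: D(K, 43) = 1D; 1D ⊕ D1 = CC.

P[1] = 3B, P[2] = F0, P[3] = FE, P[4] = 66, P[5] = E3, P[6] = CC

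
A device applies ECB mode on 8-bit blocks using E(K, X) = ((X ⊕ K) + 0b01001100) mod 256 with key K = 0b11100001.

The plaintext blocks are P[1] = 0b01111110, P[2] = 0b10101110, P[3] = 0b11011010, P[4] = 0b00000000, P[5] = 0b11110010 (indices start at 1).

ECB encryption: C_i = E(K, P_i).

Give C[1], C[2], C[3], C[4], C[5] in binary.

C[1] = 0b11101011, C[2] = 0b10011011, C[3] = 0b10000111, C[4] = 0b00101101, C[5] = 0b01011111

C[1]: E(K, 0b01111110) = 0b11101011.
C[2]: E(K, 0b10101110) = 0b10011011.
C[3]: E(K, 0b11011010) = 0b10000111.
C[4]: E(K, 0b00000000) = 0b00101101.
C[5]: E(K, 0b11110010) = 0b01011111.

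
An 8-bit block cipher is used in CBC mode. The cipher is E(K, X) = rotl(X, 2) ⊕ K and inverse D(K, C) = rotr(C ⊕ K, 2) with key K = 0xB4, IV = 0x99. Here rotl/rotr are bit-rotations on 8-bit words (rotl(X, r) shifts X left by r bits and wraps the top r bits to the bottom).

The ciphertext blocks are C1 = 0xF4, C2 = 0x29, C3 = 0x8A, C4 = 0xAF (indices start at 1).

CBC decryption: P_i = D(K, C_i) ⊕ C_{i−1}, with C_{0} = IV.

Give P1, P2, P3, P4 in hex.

P1: D(K, 0xF4) = 0x10; 0x10 ⊕ 0x99 = 0x89.
P2: D(K, 0x29) = 0x67; 0x67 ⊕ 0xF4 = 0x93.
P3: D(K, 0x8A) = 0x8F; 0x8F ⊕ 0x29 = 0xA6.
P4: D(K, 0xAF) = 0xC6; 0xC6 ⊕ 0x8A = 0x4C.

P1 = 0x89, P2 = 0x93, P3 = 0xA6, P4 = 0x4C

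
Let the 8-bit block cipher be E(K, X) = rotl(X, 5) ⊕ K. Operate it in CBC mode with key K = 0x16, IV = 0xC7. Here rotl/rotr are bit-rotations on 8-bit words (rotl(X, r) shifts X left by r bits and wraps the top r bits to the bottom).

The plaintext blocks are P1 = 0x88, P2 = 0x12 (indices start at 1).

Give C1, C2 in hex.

C1 = 0xFF, C2 = 0xAB

CBC encryption: C_i = E(K, P_i ⊕ C_{i−1}), with C_{0} = IV.
C1: P1 ⊕ 0xC7 = 0x4F; E(K, 0x4F) = 0xFF.
C2: P2 ⊕ 0xFF = 0xED; E(K, 0xED) = 0xAB.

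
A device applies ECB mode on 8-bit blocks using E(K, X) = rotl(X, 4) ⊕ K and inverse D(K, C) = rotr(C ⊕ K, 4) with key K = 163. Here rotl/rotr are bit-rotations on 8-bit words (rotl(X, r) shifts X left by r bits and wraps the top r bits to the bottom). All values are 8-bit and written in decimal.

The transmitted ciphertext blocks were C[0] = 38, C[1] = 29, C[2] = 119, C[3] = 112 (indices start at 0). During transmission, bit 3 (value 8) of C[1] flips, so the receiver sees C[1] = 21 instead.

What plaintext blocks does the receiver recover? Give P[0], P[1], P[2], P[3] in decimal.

ECB decryption: P_i = D(K, C_i).
Only C[1] changed, to 21. In ECB, a change in C_i affects only P_i. Decrypting the received ciphertext:
P[0]: D(K, 38) = 88.
P[1]: D(K, 21) = 107.
P[2]: D(K, 119) = 77.
P[3]: D(K, 112) = 61.
Blocks that differ from the original plaintext: P[1].

P[0] = 88, P[1] = 107, P[2] = 77, P[3] = 61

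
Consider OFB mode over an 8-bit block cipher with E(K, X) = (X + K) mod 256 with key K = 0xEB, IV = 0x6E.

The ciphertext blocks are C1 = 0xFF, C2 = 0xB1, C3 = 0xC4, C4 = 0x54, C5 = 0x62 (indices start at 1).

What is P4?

P4 = 0x4E

OFB decryption: S_i = E(K, S_{i−1}) with S_{0} = IV; P_i = C_i ⊕ S_i.
P1: S = E(K, 0x6E) = 0x59; 0xFF ⊕ 0x59 = 0xA6.
P2: S = E(K, 0x59) = 0x44; 0xB1 ⊕ 0x44 = 0xF5.
P3: S = E(K, 0x44) = 0x2F; 0xC4 ⊕ 0x2F = 0xEB.
P4: S = E(K, 0x2F) = 0x1A; 0x54 ⊕ 0x1A = 0x4E.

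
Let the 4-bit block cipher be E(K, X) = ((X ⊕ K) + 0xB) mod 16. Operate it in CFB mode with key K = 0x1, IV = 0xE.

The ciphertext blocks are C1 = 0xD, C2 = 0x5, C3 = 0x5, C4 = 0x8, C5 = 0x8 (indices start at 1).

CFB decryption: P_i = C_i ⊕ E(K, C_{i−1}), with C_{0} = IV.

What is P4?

P4 = 0x7

P4: E(K, 0x5) = 0xF; 0x8 ⊕ 0xF = 0x7.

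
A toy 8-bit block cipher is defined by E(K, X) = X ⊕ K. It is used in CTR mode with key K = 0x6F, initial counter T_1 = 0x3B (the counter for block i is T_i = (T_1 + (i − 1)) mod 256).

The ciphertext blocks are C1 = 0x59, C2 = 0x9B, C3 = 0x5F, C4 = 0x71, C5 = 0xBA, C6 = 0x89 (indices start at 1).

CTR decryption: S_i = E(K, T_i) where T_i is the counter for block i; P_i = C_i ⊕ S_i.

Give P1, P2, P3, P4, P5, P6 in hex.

P1 = 0x0D, P2 = 0xC8, P3 = 0x0D, P4 = 0x20, P5 = 0xEA, P6 = 0xA6

P1: T = 0x3B, S = E(K, T) = 0x54; 0x59 ⊕ 0x54 = 0x0D.
P2: T = 0x3C, S = E(K, T) = 0x53; 0x9B ⊕ 0x53 = 0xC8.
P3: T = 0x3D, S = E(K, T) = 0x52; 0x5F ⊕ 0x52 = 0x0D.
P4: T = 0x3E, S = E(K, T) = 0x51; 0x71 ⊕ 0x51 = 0x20.
P5: T = 0x3F, S = E(K, T) = 0x50; 0xBA ⊕ 0x50 = 0xEA.
P6: T = 0x40, S = E(K, T) = 0x2F; 0x89 ⊕ 0x2F = 0xA6.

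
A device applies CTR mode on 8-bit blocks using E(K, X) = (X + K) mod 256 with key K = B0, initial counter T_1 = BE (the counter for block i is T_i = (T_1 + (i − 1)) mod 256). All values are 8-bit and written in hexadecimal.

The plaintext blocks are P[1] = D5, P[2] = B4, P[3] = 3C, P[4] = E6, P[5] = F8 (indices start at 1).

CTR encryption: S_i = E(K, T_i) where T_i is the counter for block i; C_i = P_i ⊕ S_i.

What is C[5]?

C[1]: T = BE, S = E(K, T) = 6E; D5 ⊕ 6E = BB.
C[2]: T = BF, S = E(K, T) = 6F; B4 ⊕ 6F = DB.
C[3]: T = C0, S = E(K, T) = 70; 3C ⊕ 70 = 4C.
C[4]: T = C1, S = E(K, T) = 71; E6 ⊕ 71 = 97.
C[5]: T = C2, S = E(K, T) = 72; F8 ⊕ 72 = 8A.

C[5] = 8A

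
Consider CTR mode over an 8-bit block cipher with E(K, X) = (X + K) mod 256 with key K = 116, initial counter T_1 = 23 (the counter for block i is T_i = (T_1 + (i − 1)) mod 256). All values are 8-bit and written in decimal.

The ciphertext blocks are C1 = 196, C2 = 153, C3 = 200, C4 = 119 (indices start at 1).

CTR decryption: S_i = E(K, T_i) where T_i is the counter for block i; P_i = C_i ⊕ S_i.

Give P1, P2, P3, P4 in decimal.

P1 = 79, P2 = 21, P3 = 69, P4 = 249

P1: T = 23, S = E(K, T) = 139; 196 ⊕ 139 = 79.
P2: T = 24, S = E(K, T) = 140; 153 ⊕ 140 = 21.
P3: T = 25, S = E(K, T) = 141; 200 ⊕ 141 = 69.
P4: T = 26, S = E(K, T) = 142; 119 ⊕ 142 = 249.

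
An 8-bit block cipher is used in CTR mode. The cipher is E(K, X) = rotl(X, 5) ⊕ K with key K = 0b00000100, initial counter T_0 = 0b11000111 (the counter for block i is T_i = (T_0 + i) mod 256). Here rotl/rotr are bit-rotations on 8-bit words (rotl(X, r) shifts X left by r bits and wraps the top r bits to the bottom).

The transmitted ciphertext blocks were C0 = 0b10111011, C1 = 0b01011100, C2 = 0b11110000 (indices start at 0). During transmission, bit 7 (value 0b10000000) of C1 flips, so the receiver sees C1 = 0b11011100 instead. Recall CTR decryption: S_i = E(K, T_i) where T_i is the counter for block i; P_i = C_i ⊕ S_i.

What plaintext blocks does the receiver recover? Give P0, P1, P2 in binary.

P0 = 0b01000111, P1 = 0b11000001, P2 = 0b11001101

Only C1 changed, to 0b11011100. In CTR, a change in C_i flips the same bit in P_i only; the keystream is unaffected. Decrypting the received ciphertext:
P0: T = 0b11000111, S = E(K, T) = 0b11111100; 0b10111011 ⊕ 0b11111100 = 0b01000111.
P1: T = 0b11001000, S = E(K, T) = 0b00011101; 0b11011100 ⊕ 0b00011101 = 0b11000001.
P2: T = 0b11001001, S = E(K, T) = 0b00111101; 0b11110000 ⊕ 0b00111101 = 0b11001101.
Blocks that differ from the original plaintext: P1.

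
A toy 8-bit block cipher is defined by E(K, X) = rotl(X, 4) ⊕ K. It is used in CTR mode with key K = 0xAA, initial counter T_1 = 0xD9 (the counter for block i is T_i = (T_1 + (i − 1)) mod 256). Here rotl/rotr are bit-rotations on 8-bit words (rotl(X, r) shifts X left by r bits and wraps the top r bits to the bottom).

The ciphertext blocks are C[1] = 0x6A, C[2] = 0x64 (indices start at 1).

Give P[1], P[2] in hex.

P[1] = 0x5D, P[2] = 0x63

CTR decryption: S_i = E(K, T_i) where T_i is the counter for block i; P_i = C_i ⊕ S_i.
P[1]: T = 0xD9, S = E(K, T) = 0x37; 0x6A ⊕ 0x37 = 0x5D.
P[2]: T = 0xDA, S = E(K, T) = 0x07; 0x64 ⊕ 0x07 = 0x63.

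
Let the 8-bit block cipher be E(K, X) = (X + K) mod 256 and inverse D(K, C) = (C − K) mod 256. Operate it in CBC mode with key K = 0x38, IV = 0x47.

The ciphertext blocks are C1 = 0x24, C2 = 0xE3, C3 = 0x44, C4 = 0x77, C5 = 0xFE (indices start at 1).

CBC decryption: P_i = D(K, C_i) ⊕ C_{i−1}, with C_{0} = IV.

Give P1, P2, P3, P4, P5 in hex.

P1 = 0xAB, P2 = 0x8F, P3 = 0xEF, P4 = 0x7B, P5 = 0xB1

P1: D(K, 0x24) = 0xEC; 0xEC ⊕ 0x47 = 0xAB.
P2: D(K, 0xE3) = 0xAB; 0xAB ⊕ 0x24 = 0x8F.
P3: D(K, 0x44) = 0x0C; 0x0C ⊕ 0xE3 = 0xEF.
P4: D(K, 0x77) = 0x3F; 0x3F ⊕ 0x44 = 0x7B.
P5: D(K, 0xFE) = 0xC6; 0xC6 ⊕ 0x77 = 0xB1.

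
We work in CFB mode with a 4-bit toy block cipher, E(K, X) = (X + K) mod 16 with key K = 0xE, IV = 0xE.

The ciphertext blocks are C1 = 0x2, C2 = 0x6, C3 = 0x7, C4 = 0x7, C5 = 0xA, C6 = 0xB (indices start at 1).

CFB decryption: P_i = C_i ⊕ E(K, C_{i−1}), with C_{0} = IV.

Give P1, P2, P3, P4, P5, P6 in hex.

P1: E(K, 0xE) = 0xC; 0x2 ⊕ 0xC = 0xE.
P2: E(K, 0x2) = 0x0; 0x6 ⊕ 0x0 = 0x6.
P3: E(K, 0x6) = 0x4; 0x7 ⊕ 0x4 = 0x3.
P4: E(K, 0x7) = 0x5; 0x7 ⊕ 0x5 = 0x2.
P5: E(K, 0x7) = 0x5; 0xA ⊕ 0x5 = 0xF.
P6: E(K, 0xA) = 0x8; 0xB ⊕ 0x8 = 0x3.

P1 = 0xE, P2 = 0x6, P3 = 0x3, P4 = 0x2, P5 = 0xF, P6 = 0x3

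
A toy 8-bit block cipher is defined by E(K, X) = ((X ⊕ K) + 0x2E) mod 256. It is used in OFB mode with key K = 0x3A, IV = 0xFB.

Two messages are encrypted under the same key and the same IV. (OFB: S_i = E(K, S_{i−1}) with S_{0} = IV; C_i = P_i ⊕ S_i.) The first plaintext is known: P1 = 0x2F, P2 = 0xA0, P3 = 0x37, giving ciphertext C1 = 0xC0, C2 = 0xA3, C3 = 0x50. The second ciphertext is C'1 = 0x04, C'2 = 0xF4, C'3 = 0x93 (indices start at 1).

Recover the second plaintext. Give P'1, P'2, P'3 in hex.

In OFB with a reused IV, both messages share the same keystream S_i, so C_i ⊕ C'_i = P_i ⊕ P'_i and thus P'_i = P_i ⊕ C_i ⊕ C'_i.
P'1: 0x2F ⊕ 0xC0 ⊕ 0x04 = 0xEB.
P'2: 0xA0 ⊕ 0xA3 ⊕ 0xF4 = 0xF7.
P'3: 0x37 ⊕ 0x50 ⊕ 0x93 = 0xF4.

P'1 = 0xEB, P'2 = 0xF7, P'3 = 0xF4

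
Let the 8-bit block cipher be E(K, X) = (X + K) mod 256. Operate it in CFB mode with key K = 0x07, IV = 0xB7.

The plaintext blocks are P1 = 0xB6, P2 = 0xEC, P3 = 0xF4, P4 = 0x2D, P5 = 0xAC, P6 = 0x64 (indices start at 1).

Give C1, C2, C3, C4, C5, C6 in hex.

CFB encryption: C_i = P_i ⊕ E(K, C_{i−1}), with C_{0} = IV.
C1: E(K, 0xB7) = 0xBE; 0xB6 ⊕ 0xBE = 0x08.
C2: E(K, 0x08) = 0x0F; 0xEC ⊕ 0x0F = 0xE3.
C3: E(K, 0xE3) = 0xEA; 0xF4 ⊕ 0xEA = 0x1E.
C4: E(K, 0x1E) = 0x25; 0x2D ⊕ 0x25 = 0x08.
C5: E(K, 0x08) = 0x0F; 0xAC ⊕ 0x0F = 0xA3.
C6: E(K, 0xA3) = 0xAA; 0x64 ⊕ 0xAA = 0xCE.

C1 = 0x08, C2 = 0xE3, C3 = 0x1E, C4 = 0x08, C5 = 0xA3, C6 = 0xCE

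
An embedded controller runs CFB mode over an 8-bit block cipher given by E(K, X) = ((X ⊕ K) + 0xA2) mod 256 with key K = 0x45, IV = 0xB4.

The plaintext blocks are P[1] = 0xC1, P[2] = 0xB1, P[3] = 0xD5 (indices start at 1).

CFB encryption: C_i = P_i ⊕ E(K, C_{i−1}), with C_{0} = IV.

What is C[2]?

C[1]: E(K, 0xB4) = 0x93; 0xC1 ⊕ 0x93 = 0x52.
C[2]: E(K, 0x52) = 0xB9; 0xB1 ⊕ 0xB9 = 0x08.

C[2] = 0x08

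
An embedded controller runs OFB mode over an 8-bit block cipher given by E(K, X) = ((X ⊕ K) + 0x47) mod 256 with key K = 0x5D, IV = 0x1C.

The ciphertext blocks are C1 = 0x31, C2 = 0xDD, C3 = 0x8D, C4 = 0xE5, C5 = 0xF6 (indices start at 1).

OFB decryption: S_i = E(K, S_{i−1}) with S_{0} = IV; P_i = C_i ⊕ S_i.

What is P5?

P5 = 0x7E

P1: S = E(K, 0x1C) = 0x88; 0x31 ⊕ 0x88 = 0xB9.
P2: S = E(K, 0x88) = 0x1C; 0xDD ⊕ 0x1C = 0xC1.
P3: S = E(K, 0x1C) = 0x88; 0x8D ⊕ 0x88 = 0x05.
P4: S = E(K, 0x88) = 0x1C; 0xE5 ⊕ 0x1C = 0xF9.
P5: S = E(K, 0x1C) = 0x88; 0xF6 ⊕ 0x88 = 0x7E.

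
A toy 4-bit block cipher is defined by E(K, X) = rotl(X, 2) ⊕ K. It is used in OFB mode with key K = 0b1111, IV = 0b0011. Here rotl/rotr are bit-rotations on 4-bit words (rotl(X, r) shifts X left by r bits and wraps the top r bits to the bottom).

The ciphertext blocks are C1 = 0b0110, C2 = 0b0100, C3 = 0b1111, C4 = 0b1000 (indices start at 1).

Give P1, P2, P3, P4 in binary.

OFB decryption: S_i = E(K, S_{i−1}) with S_{0} = IV; P_i = C_i ⊕ S_i.
P1: S = E(K, 0b0011) = 0b0011; 0b0110 ⊕ 0b0011 = 0b0101.
P2: S = E(K, 0b0011) = 0b0011; 0b0100 ⊕ 0b0011 = 0b0111.
P3: S = E(K, 0b0011) = 0b0011; 0b1111 ⊕ 0b0011 = 0b1100.
P4: S = E(K, 0b0011) = 0b0011; 0b1000 ⊕ 0b0011 = 0b1011.

P1 = 0b0101, P2 = 0b0111, P3 = 0b1100, P4 = 0b1011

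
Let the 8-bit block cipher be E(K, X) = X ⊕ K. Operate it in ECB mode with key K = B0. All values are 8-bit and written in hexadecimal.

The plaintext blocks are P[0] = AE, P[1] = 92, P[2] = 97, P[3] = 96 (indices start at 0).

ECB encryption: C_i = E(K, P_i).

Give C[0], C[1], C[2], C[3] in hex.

C[0]: E(K, AE) = 1E.
C[1]: E(K, 92) = 22.
C[2]: E(K, 97) = 27.
C[3]: E(K, 96) = 26.

C[0] = 1E, C[1] = 22, C[2] = 27, C[3] = 26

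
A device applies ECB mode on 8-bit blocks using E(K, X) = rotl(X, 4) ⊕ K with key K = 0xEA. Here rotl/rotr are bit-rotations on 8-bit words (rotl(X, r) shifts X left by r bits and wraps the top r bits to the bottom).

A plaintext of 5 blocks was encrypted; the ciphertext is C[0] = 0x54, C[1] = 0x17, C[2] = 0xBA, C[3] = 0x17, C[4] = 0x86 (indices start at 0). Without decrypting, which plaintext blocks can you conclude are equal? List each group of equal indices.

P[1] = P[3]

ECB encrypts each block independently with the same key, so equal ciphertext blocks imply equal plaintext blocks.
C[1] = C[3] = 0x17, so P[1] = P[3].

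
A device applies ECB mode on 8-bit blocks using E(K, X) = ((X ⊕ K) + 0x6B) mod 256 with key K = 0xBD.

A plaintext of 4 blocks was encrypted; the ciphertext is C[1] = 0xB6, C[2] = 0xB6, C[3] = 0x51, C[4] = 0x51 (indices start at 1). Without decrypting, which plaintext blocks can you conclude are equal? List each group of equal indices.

ECB encrypts each block independently with the same key, so equal ciphertext blocks imply equal plaintext blocks.
C[1] = C[2] = 0xB6, so P[1] = P[2].
C[3] = C[4] = 0x51, so P[3] = P[4].

P[1] = P[2]; P[3] = P[4]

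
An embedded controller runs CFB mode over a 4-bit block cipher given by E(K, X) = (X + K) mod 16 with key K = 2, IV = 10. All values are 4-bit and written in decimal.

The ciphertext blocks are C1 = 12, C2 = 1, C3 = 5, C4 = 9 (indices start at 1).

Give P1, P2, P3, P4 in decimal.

CFB decryption: P_i = C_i ⊕ E(K, C_{i−1}), with C_{0} = IV.
P1: E(K, 10) = 12; 12 ⊕ 12 = 0.
P2: E(K, 12) = 14; 1 ⊕ 14 = 15.
P3: E(K, 1) = 3; 5 ⊕ 3 = 6.
P4: E(K, 5) = 7; 9 ⊕ 7 = 14.

P1 = 0, P2 = 15, P3 = 6, P4 = 14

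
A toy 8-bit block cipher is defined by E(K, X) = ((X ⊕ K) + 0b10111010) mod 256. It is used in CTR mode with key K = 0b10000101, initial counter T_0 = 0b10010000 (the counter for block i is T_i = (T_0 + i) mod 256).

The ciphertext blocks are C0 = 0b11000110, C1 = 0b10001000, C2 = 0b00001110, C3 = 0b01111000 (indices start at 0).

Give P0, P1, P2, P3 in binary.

CTR decryption: S_i = E(K, T_i) where T_i is the counter for block i; P_i = C_i ⊕ S_i.
P0: T = 0b10010000, S = E(K, T) = 0b11001111; 0b11000110 ⊕ 0b11001111 = 0b00001001.
P1: T = 0b10010001, S = E(K, T) = 0b11001110; 0b10001000 ⊕ 0b11001110 = 0b01000110.
P2: T = 0b10010010, S = E(K, T) = 0b11010001; 0b00001110 ⊕ 0b11010001 = 0b11011111.
P3: T = 0b10010011, S = E(K, T) = 0b11010000; 0b01111000 ⊕ 0b11010000 = 0b10101000.

P0 = 0b00001001, P1 = 0b01000110, P2 = 0b11011111, P3 = 0b10101000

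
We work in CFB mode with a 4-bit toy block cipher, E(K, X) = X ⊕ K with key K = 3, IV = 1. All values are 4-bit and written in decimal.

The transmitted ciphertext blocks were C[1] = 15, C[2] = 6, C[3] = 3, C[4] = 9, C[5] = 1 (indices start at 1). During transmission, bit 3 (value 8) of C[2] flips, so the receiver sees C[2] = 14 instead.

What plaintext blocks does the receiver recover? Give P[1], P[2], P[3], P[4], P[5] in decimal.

CFB decryption: P_i = C_i ⊕ E(K, C_{i−1}), with C_{0} = IV.
Only C[2] changed, to 14. In CFB, a change in C_i flips the same bit in P_i and garbles P_{i+1}. Decrypting the received ciphertext:
P[1]: E(K, 1) = 2; 15 ⊕ 2 = 13.
P[2]: E(K, 15) = 12; 14 ⊕ 12 = 2.
P[3]: E(K, 14) = 13; 3 ⊕ 13 = 14.
P[4]: E(K, 3) = 0; 9 ⊕ 0 = 9.
P[5]: E(K, 9) = 10; 1 ⊕ 10 = 11.
Blocks that differ from the original plaintext: P[2], P[3].

P[1] = 13, P[2] = 2, P[3] = 14, P[4] = 9, P[5] = 11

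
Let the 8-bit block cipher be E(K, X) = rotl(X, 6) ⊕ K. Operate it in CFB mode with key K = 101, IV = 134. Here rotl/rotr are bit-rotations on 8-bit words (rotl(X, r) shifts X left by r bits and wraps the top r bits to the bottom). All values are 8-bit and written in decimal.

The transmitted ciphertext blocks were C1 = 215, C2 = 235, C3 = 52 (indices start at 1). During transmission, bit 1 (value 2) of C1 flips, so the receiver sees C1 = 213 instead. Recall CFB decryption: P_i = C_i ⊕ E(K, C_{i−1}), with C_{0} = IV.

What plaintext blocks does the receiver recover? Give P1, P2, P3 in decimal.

Only C1 changed, to 213. In CFB, a change in C_i flips the same bit in P_i and garbles P_{i+1}. Decrypting the received ciphertext:
P1: E(K, 134) = 196; 213 ⊕ 196 = 17.
P2: E(K, 213) = 16; 235 ⊕ 16 = 251.
P3: E(K, 235) = 159; 52 ⊕ 159 = 171.
Blocks that differ from the original plaintext: P1, P2.

P1 = 17, P2 = 251, P3 = 171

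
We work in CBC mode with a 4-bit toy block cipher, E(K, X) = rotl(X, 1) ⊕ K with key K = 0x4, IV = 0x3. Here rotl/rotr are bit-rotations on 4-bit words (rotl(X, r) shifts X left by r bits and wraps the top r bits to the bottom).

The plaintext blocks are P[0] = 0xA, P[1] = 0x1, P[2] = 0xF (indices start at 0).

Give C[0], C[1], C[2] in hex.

C[0] = 0x7, C[1] = 0x8, C[2] = 0xA

CBC encryption: C_i = E(K, P_i ⊕ C_{i−1}), with C_{−1} = IV.
C[0]: P[0] ⊕ 0x3 = 0x9; E(K, 0x9) = 0x7.
C[1]: P[1] ⊕ 0x7 = 0x6; E(K, 0x6) = 0x8.
C[2]: P[2] ⊕ 0x8 = 0x7; E(K, 0x7) = 0xA.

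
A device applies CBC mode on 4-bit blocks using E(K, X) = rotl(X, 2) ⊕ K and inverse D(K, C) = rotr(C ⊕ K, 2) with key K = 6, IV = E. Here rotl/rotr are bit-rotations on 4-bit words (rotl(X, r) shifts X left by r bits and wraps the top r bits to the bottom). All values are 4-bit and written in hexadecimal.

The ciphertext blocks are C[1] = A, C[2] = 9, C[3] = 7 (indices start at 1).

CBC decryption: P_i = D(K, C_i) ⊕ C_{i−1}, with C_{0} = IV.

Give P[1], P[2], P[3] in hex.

P[1]: D(K, A) = 3; 3 ⊕ E = D.
P[2]: D(K, 9) = F; F ⊕ A = 5.
P[3]: D(K, 7) = 4; 4 ⊕ 9 = D.

P[1] = D, P[2] = 5, P[3] = D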